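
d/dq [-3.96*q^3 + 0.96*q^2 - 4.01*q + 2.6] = -11.88*q^2 + 1.92*q - 4.01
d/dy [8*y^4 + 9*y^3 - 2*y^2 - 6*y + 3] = 32*y^3 + 27*y^2 - 4*y - 6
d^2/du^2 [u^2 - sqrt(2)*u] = 2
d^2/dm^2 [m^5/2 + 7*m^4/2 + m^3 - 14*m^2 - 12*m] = 10*m^3 + 42*m^2 + 6*m - 28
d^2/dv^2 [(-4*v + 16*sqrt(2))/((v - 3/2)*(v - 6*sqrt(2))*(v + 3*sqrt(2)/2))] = 192*(-4*v^5 + 6*v^4 + 50*sqrt(2)*v^4 - 465*v^3 - 73*sqrt(2)*v^3 + 396*sqrt(2)*v^2 + 864*v^2 - 1458*sqrt(2)*v + 2106*v - 1944 + 2673*sqrt(2))/(32*v^9 - 432*sqrt(2)*v^8 - 144*v^8 + 2376*v^7 + 1944*sqrt(2)*v^7 - 9828*v^6 + 6804*sqrt(2)*v^6 - 42282*sqrt(2)*v^5 - 24300*v^5 - 74358*sqrt(2)*v^4 + 167670*v^4 - 449064*v^3 + 597051*sqrt(2)*v^3 - 944784*sqrt(2)*v^2 + 971028*v^2 - 1259712*v + 472392*sqrt(2)*v + 629856)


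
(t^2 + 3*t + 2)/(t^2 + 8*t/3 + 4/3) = 3*(t + 1)/(3*t + 2)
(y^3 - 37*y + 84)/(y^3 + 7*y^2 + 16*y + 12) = (y^3 - 37*y + 84)/(y^3 + 7*y^2 + 16*y + 12)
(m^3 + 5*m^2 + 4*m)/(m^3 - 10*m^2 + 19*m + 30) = m*(m + 4)/(m^2 - 11*m + 30)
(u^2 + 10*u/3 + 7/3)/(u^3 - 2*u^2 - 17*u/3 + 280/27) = 9*(u + 1)/(9*u^2 - 39*u + 40)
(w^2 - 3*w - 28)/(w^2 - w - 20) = (w - 7)/(w - 5)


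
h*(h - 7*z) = h^2 - 7*h*z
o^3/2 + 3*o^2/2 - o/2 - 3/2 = (o/2 + 1/2)*(o - 1)*(o + 3)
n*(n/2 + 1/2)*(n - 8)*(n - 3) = n^4/2 - 5*n^3 + 13*n^2/2 + 12*n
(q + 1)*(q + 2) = q^2 + 3*q + 2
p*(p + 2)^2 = p^3 + 4*p^2 + 4*p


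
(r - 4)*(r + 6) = r^2 + 2*r - 24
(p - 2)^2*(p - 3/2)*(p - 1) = p^4 - 13*p^3/2 + 31*p^2/2 - 16*p + 6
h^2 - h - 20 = (h - 5)*(h + 4)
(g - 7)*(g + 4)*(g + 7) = g^3 + 4*g^2 - 49*g - 196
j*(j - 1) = j^2 - j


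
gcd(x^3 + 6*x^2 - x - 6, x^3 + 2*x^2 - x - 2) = x^2 - 1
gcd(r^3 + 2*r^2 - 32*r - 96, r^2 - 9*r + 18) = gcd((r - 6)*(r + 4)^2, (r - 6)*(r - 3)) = r - 6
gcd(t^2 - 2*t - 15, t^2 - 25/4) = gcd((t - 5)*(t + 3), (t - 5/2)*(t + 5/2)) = 1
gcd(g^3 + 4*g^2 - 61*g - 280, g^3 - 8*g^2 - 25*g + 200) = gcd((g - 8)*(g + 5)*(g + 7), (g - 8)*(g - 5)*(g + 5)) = g^2 - 3*g - 40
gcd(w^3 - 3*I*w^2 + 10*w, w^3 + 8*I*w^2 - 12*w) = w^2 + 2*I*w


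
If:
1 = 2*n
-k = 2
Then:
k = -2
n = 1/2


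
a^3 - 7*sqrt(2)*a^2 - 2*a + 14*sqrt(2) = (a - 7*sqrt(2))*(a - sqrt(2))*(a + sqrt(2))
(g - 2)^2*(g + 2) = g^3 - 2*g^2 - 4*g + 8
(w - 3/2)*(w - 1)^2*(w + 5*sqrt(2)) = w^4 - 7*w^3/2 + 5*sqrt(2)*w^3 - 35*sqrt(2)*w^2/2 + 4*w^2 - 3*w/2 + 20*sqrt(2)*w - 15*sqrt(2)/2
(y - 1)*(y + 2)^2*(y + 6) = y^4 + 9*y^3 + 18*y^2 - 4*y - 24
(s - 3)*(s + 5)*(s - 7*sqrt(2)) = s^3 - 7*sqrt(2)*s^2 + 2*s^2 - 14*sqrt(2)*s - 15*s + 105*sqrt(2)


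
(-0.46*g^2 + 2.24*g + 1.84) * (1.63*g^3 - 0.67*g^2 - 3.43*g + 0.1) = -0.7498*g^5 + 3.9594*g^4 + 3.0762*g^3 - 8.962*g^2 - 6.0872*g + 0.184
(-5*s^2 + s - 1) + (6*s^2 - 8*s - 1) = s^2 - 7*s - 2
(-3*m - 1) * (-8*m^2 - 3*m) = 24*m^3 + 17*m^2 + 3*m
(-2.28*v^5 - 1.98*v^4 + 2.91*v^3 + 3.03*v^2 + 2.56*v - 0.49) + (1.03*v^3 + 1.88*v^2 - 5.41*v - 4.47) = -2.28*v^5 - 1.98*v^4 + 3.94*v^3 + 4.91*v^2 - 2.85*v - 4.96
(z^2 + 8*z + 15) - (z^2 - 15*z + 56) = 23*z - 41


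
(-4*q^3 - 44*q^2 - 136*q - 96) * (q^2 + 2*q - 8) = -4*q^5 - 52*q^4 - 192*q^3 - 16*q^2 + 896*q + 768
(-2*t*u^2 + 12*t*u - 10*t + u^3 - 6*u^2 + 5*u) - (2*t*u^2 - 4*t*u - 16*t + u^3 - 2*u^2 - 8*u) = -4*t*u^2 + 16*t*u + 6*t - 4*u^2 + 13*u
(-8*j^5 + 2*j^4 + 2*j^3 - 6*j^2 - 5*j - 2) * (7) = -56*j^5 + 14*j^4 + 14*j^3 - 42*j^2 - 35*j - 14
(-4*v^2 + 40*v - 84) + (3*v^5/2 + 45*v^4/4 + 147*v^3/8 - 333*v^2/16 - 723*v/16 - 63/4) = 3*v^5/2 + 45*v^4/4 + 147*v^3/8 - 397*v^2/16 - 83*v/16 - 399/4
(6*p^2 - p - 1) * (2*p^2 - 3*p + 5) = 12*p^4 - 20*p^3 + 31*p^2 - 2*p - 5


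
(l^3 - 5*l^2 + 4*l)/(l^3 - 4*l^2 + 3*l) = (l - 4)/(l - 3)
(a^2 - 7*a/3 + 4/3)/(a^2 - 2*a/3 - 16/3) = (-3*a^2 + 7*a - 4)/(-3*a^2 + 2*a + 16)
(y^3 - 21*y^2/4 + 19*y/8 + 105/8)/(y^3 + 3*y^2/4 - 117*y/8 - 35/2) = (2*y^2 - 13*y + 21)/(2*y^2 - y - 28)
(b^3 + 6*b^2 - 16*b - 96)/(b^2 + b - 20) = (b^2 + 10*b + 24)/(b + 5)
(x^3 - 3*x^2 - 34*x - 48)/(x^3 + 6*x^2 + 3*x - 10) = (x^2 - 5*x - 24)/(x^2 + 4*x - 5)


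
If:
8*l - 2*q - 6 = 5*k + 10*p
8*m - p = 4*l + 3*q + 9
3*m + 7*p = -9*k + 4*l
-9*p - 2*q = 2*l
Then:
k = 156*q/2567 - 348/2567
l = 41*q/5134 + 2673/5134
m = 53*q/151 + 207/151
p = -575*q/2567 - 297/2567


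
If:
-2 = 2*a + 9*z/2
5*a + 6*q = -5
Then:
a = -9*z/4 - 1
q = 15*z/8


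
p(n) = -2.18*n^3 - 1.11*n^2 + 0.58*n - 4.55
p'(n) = -6.54*n^2 - 2.22*n + 0.58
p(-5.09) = 251.22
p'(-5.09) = -157.56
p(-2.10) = 9.53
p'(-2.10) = -23.60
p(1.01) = -7.34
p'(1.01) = -8.33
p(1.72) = -17.93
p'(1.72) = -22.59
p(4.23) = -186.96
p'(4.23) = -125.83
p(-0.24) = -4.72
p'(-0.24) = 0.74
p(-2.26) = 13.63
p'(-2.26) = -27.81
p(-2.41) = 18.12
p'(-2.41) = -32.05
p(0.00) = -4.55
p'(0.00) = 0.58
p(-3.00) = 42.58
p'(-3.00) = -51.62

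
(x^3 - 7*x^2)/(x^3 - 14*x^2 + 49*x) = x/(x - 7)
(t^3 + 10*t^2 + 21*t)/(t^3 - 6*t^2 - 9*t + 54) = t*(t + 7)/(t^2 - 9*t + 18)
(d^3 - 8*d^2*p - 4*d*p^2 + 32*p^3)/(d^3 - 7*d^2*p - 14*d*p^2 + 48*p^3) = (d + 2*p)/(d + 3*p)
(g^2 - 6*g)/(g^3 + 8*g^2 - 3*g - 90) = g*(g - 6)/(g^3 + 8*g^2 - 3*g - 90)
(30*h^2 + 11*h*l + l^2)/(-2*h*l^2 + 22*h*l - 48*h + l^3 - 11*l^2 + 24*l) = (-30*h^2 - 11*h*l - l^2)/(2*h*l^2 - 22*h*l + 48*h - l^3 + 11*l^2 - 24*l)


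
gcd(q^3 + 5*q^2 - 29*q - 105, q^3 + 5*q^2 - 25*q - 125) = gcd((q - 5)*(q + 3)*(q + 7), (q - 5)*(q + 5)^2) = q - 5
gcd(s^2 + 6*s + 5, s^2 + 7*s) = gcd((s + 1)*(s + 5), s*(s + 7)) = 1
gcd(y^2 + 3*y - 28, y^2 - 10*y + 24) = y - 4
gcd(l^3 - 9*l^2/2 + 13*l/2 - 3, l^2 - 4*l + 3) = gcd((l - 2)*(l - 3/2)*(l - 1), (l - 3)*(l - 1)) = l - 1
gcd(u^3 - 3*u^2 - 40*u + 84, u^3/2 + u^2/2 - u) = 1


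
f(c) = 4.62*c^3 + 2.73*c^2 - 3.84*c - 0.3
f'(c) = 13.86*c^2 + 5.46*c - 3.84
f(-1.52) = -4.38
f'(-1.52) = 19.88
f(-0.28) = 0.89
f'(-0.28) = -4.28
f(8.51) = 3012.01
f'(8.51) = 1046.37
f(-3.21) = -112.66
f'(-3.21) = 121.45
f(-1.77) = -10.57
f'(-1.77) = 29.92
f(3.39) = 198.04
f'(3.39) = 173.95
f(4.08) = 343.26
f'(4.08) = 249.16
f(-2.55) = -49.36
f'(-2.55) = 72.36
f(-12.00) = -7544.46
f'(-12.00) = 1926.48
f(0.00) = -0.30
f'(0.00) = -3.84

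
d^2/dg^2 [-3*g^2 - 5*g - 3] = -6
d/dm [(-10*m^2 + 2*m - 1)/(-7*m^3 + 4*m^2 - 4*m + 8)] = (-70*m^4 + 28*m^3 + 11*m^2 - 152*m + 12)/(49*m^6 - 56*m^5 + 72*m^4 - 144*m^3 + 80*m^2 - 64*m + 64)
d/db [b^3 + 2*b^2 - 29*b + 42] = 3*b^2 + 4*b - 29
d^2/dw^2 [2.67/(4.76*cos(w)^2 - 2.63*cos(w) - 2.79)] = (241.983168*(1 - cos(w)^2)^2 - 100.275588*cos(w)^3 + 281.294379*cos(w)^2 + 180.959517*cos(w) - 349.83675)/(-4.76*cos(w)^2 + 2.63*cos(w) + 2.79)^3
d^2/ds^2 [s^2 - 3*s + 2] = 2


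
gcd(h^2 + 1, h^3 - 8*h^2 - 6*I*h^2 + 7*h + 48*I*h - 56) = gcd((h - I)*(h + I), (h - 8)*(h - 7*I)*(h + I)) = h + I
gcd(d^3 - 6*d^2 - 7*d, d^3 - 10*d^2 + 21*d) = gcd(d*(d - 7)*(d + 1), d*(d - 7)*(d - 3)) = d^2 - 7*d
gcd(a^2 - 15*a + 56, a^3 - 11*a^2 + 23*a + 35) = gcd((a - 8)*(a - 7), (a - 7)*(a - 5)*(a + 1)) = a - 7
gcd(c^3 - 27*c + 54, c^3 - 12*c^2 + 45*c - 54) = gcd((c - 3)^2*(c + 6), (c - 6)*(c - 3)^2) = c^2 - 6*c + 9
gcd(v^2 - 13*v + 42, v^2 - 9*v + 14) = v - 7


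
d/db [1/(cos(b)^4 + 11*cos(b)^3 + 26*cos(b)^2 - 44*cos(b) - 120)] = (4*cos(b)^3 + 33*cos(b)^2 + 52*cos(b) - 44)*sin(b)/(cos(b)^4 + 11*cos(b)^3 + 26*cos(b)^2 - 44*cos(b) - 120)^2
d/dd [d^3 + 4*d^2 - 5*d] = 3*d^2 + 8*d - 5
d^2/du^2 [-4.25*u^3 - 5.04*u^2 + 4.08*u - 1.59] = -25.5*u - 10.08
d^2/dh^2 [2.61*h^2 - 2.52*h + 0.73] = 5.22000000000000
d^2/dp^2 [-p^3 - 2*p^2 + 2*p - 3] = -6*p - 4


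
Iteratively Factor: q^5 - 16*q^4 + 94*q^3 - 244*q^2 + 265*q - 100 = (q - 5)*(q^4 - 11*q^3 + 39*q^2 - 49*q + 20) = (q - 5)*(q - 1)*(q^3 - 10*q^2 + 29*q - 20) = (q - 5)*(q - 4)*(q - 1)*(q^2 - 6*q + 5) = (q - 5)^2*(q - 4)*(q - 1)*(q - 1)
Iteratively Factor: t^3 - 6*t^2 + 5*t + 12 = (t - 3)*(t^2 - 3*t - 4) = (t - 4)*(t - 3)*(t + 1)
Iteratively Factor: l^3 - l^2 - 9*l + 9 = (l - 1)*(l^2 - 9) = (l - 3)*(l - 1)*(l + 3)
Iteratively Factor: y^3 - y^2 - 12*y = (y)*(y^2 - y - 12) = y*(y + 3)*(y - 4)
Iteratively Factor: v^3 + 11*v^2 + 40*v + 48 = (v + 4)*(v^2 + 7*v + 12) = (v + 4)^2*(v + 3)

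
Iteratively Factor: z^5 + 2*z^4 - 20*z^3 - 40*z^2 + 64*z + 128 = (z + 2)*(z^4 - 20*z^2 + 64) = (z - 2)*(z + 2)*(z^3 + 2*z^2 - 16*z - 32) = (z - 2)*(z + 2)^2*(z^2 - 16) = (z - 2)*(z + 2)^2*(z + 4)*(z - 4)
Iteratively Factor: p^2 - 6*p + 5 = (p - 1)*(p - 5)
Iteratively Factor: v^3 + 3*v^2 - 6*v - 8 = (v + 4)*(v^2 - v - 2) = (v - 2)*(v + 4)*(v + 1)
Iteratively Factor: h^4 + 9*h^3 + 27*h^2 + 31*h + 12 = (h + 3)*(h^3 + 6*h^2 + 9*h + 4) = (h + 1)*(h + 3)*(h^2 + 5*h + 4) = (h + 1)^2*(h + 3)*(h + 4)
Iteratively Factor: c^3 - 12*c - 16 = (c + 2)*(c^2 - 2*c - 8) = (c - 4)*(c + 2)*(c + 2)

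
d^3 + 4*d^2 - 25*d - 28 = (d - 4)*(d + 1)*(d + 7)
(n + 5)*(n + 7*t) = n^2 + 7*n*t + 5*n + 35*t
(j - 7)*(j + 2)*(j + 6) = j^3 + j^2 - 44*j - 84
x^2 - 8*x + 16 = (x - 4)^2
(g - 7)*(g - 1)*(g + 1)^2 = g^4 - 6*g^3 - 8*g^2 + 6*g + 7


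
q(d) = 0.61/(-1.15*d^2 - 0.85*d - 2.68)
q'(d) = 0.61*(2.3*d + 0.85)/(-1.15*d^2 - 0.85*d - 2.68)^2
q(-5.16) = -0.02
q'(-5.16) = -0.01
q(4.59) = -0.02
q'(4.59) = 0.01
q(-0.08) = -0.23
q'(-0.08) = 0.06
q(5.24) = -0.02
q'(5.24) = 0.01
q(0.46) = -0.18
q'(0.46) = 0.11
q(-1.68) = -0.14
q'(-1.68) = -0.09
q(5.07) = -0.02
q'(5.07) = 0.01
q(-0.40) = -0.24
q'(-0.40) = -0.01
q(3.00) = -0.04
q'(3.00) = 0.02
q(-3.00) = -0.06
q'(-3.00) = -0.03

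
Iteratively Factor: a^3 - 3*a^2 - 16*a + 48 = (a + 4)*(a^2 - 7*a + 12) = (a - 3)*(a + 4)*(a - 4)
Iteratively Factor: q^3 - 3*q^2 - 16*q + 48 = (q + 4)*(q^2 - 7*q + 12) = (q - 3)*(q + 4)*(q - 4)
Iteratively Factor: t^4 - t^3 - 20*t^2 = (t - 5)*(t^3 + 4*t^2) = t*(t - 5)*(t^2 + 4*t) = t^2*(t - 5)*(t + 4)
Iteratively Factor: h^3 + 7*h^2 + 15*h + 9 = (h + 1)*(h^2 + 6*h + 9) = (h + 1)*(h + 3)*(h + 3)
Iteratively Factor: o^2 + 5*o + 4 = (o + 1)*(o + 4)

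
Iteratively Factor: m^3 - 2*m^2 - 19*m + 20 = (m - 5)*(m^2 + 3*m - 4) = (m - 5)*(m - 1)*(m + 4)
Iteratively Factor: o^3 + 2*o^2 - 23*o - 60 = (o - 5)*(o^2 + 7*o + 12) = (o - 5)*(o + 3)*(o + 4)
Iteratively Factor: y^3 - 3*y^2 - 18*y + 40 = (y - 5)*(y^2 + 2*y - 8) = (y - 5)*(y - 2)*(y + 4)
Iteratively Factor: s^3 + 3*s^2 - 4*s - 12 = (s + 3)*(s^2 - 4) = (s + 2)*(s + 3)*(s - 2)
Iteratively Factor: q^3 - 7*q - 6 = (q + 1)*(q^2 - q - 6) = (q - 3)*(q + 1)*(q + 2)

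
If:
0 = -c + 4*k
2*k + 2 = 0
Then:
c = -4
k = -1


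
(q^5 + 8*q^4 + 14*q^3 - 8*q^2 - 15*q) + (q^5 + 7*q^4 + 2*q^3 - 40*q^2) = 2*q^5 + 15*q^4 + 16*q^3 - 48*q^2 - 15*q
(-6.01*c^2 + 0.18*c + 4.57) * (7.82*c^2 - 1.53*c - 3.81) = -46.9982*c^4 + 10.6029*c^3 + 58.3601*c^2 - 7.6779*c - 17.4117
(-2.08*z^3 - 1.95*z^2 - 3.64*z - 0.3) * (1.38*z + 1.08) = -2.8704*z^4 - 4.9374*z^3 - 7.1292*z^2 - 4.3452*z - 0.324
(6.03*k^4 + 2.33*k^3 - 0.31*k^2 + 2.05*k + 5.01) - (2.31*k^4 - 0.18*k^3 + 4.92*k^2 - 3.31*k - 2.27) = 3.72*k^4 + 2.51*k^3 - 5.23*k^2 + 5.36*k + 7.28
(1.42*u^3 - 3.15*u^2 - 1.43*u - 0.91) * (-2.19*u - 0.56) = -3.1098*u^4 + 6.1033*u^3 + 4.8957*u^2 + 2.7937*u + 0.5096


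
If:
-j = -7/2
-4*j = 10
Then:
No Solution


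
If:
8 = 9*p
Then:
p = 8/9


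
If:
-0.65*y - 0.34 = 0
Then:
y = -0.52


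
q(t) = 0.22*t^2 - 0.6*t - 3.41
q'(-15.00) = -7.20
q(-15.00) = 55.09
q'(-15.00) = -7.20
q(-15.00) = 55.09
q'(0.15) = -0.53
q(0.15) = -3.50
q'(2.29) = 0.41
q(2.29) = -3.63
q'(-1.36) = -1.20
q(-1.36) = -2.19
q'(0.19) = -0.52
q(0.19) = -3.52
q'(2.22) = 0.38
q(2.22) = -3.66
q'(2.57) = 0.53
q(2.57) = -3.50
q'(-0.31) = -0.74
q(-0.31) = -3.20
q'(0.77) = -0.26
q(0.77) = -3.74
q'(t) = 0.44*t - 0.6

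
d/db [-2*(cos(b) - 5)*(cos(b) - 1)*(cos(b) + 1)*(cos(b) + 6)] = 2*(4*cos(b)^3 + 3*cos(b)^2 - 62*cos(b) - 1)*sin(b)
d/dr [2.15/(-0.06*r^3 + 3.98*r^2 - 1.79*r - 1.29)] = (0.387*r^2 - 17.114*r + 3.8485)/(0.06*r^3 - 3.98*r^2 + 1.79*r + 1.29)^2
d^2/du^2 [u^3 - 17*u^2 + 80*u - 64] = 6*u - 34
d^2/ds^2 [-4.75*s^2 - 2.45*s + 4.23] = -9.50000000000000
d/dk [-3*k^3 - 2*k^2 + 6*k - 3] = -9*k^2 - 4*k + 6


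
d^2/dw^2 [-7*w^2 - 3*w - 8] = -14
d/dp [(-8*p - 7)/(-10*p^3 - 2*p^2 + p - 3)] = (80*p^3 + 16*p^2 - 8*p - (8*p + 7)*(30*p^2 + 4*p - 1) + 24)/(10*p^3 + 2*p^2 - p + 3)^2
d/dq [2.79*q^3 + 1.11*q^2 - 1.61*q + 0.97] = 8.37*q^2 + 2.22*q - 1.61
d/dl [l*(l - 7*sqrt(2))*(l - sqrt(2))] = 3*l^2 - 16*sqrt(2)*l + 14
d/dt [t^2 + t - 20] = 2*t + 1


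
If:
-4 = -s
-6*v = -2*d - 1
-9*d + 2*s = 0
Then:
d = 8/9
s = 4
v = 25/54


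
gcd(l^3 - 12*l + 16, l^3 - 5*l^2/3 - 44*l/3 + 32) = l + 4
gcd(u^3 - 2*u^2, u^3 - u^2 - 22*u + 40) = u - 2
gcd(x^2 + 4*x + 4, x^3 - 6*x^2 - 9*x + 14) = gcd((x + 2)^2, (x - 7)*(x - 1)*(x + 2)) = x + 2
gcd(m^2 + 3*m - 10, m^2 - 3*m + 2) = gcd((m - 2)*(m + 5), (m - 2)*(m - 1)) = m - 2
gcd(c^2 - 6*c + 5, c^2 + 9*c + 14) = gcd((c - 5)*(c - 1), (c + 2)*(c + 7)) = 1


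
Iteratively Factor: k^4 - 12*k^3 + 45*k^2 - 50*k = (k - 2)*(k^3 - 10*k^2 + 25*k) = (k - 5)*(k - 2)*(k^2 - 5*k) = k*(k - 5)*(k - 2)*(k - 5)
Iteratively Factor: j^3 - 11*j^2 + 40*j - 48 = (j - 4)*(j^2 - 7*j + 12) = (j - 4)*(j - 3)*(j - 4)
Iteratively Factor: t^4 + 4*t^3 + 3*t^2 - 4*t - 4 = (t + 2)*(t^3 + 2*t^2 - t - 2) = (t + 1)*(t + 2)*(t^2 + t - 2) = (t - 1)*(t + 1)*(t + 2)*(t + 2)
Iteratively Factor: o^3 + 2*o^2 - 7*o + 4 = (o - 1)*(o^2 + 3*o - 4) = (o - 1)*(o + 4)*(o - 1)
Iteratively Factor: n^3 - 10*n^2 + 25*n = (n - 5)*(n^2 - 5*n) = n*(n - 5)*(n - 5)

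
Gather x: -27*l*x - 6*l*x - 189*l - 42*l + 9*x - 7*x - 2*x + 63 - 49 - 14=-33*l*x - 231*l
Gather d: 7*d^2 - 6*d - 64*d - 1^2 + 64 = 7*d^2 - 70*d + 63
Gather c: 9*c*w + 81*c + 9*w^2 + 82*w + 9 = c*(9*w + 81) + 9*w^2 + 82*w + 9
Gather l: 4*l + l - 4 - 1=5*l - 5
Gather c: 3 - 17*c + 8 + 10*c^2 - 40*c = 10*c^2 - 57*c + 11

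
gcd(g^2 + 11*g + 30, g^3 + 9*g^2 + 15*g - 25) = g + 5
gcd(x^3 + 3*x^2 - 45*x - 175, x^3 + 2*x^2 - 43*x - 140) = x^2 - 2*x - 35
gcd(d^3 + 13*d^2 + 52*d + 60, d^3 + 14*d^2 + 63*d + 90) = d^2 + 11*d + 30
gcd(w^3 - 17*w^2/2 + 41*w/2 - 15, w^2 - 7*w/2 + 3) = w^2 - 7*w/2 + 3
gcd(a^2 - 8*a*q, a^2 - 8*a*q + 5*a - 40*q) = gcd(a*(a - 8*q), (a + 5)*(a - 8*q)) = -a + 8*q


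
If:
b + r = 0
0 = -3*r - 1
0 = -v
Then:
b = 1/3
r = -1/3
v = 0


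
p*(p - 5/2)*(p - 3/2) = p^3 - 4*p^2 + 15*p/4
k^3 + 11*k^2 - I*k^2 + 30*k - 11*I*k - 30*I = (k + 5)*(k + 6)*(k - I)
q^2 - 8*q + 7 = (q - 7)*(q - 1)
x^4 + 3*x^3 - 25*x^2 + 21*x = x*(x - 3)*(x - 1)*(x + 7)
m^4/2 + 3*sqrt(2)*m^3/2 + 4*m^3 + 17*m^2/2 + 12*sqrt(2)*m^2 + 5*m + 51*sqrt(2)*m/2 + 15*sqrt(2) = (m/2 + 1/2)*(m + 2)*(m + 5)*(m + 3*sqrt(2))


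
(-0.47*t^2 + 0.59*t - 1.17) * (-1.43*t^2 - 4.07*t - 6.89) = 0.6721*t^4 + 1.0692*t^3 + 2.5101*t^2 + 0.696800000000001*t + 8.0613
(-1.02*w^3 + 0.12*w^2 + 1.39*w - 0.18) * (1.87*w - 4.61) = -1.9074*w^4 + 4.9266*w^3 + 2.0461*w^2 - 6.7445*w + 0.8298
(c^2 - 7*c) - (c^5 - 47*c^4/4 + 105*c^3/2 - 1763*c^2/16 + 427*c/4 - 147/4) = -c^5 + 47*c^4/4 - 105*c^3/2 + 1779*c^2/16 - 455*c/4 + 147/4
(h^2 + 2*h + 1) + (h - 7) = h^2 + 3*h - 6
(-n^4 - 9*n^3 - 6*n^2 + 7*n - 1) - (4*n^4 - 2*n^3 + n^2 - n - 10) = -5*n^4 - 7*n^3 - 7*n^2 + 8*n + 9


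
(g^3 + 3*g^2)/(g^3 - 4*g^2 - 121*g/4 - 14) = 4*g^2*(g + 3)/(4*g^3 - 16*g^2 - 121*g - 56)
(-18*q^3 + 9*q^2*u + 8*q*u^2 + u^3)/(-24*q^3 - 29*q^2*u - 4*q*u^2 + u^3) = (6*q^2 - 5*q*u - u^2)/(8*q^2 + 7*q*u - u^2)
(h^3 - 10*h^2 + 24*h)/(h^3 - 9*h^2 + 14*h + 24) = h/(h + 1)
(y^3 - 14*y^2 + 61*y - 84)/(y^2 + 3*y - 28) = (y^2 - 10*y + 21)/(y + 7)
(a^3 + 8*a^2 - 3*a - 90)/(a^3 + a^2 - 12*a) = (a^2 + 11*a + 30)/(a*(a + 4))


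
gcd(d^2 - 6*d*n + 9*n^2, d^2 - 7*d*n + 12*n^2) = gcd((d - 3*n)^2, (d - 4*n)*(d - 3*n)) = d - 3*n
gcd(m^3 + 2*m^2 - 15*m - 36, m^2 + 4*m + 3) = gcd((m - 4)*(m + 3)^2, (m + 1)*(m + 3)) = m + 3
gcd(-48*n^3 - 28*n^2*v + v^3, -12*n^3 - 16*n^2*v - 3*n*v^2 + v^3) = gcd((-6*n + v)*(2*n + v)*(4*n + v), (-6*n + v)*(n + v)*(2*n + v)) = -12*n^2 - 4*n*v + v^2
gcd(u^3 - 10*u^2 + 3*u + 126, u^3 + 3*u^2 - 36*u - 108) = u^2 - 3*u - 18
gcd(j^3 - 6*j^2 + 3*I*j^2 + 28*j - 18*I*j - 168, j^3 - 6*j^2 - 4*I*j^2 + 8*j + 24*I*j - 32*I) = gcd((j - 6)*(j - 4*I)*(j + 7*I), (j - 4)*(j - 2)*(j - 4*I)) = j - 4*I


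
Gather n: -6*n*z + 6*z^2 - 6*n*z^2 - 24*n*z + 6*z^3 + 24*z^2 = n*(-6*z^2 - 30*z) + 6*z^3 + 30*z^2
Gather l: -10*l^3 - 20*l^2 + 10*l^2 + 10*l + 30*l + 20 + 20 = -10*l^3 - 10*l^2 + 40*l + 40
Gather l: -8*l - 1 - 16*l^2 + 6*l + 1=-16*l^2 - 2*l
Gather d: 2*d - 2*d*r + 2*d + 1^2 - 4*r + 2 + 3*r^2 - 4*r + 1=d*(4 - 2*r) + 3*r^2 - 8*r + 4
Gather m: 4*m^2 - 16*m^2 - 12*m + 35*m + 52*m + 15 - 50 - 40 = -12*m^2 + 75*m - 75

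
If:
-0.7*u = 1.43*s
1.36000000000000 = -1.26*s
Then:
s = -1.08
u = 2.20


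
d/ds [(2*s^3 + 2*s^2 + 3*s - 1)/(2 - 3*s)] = (-12*s^3 + 6*s^2 + 8*s + 3)/(9*s^2 - 12*s + 4)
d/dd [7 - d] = -1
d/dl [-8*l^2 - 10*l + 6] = -16*l - 10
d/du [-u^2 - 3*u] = -2*u - 3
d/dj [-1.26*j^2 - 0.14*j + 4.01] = -2.52*j - 0.14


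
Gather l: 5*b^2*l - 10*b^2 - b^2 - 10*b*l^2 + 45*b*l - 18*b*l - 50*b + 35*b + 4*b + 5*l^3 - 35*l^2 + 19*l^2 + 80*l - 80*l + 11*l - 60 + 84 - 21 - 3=-11*b^2 - 11*b + 5*l^3 + l^2*(-10*b - 16) + l*(5*b^2 + 27*b + 11)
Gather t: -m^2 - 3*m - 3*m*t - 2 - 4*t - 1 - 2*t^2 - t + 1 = -m^2 - 3*m - 2*t^2 + t*(-3*m - 5) - 2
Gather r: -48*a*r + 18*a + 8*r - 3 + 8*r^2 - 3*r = 18*a + 8*r^2 + r*(5 - 48*a) - 3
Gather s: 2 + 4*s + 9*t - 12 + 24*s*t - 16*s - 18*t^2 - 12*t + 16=s*(24*t - 12) - 18*t^2 - 3*t + 6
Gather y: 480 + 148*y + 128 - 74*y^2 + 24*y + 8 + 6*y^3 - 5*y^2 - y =6*y^3 - 79*y^2 + 171*y + 616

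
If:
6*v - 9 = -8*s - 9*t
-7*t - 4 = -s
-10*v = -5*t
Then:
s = 111/68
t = -23/68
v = -23/136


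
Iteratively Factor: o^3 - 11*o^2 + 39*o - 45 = (o - 3)*(o^2 - 8*o + 15) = (o - 3)^2*(o - 5)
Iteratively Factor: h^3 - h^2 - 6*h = (h + 2)*(h^2 - 3*h) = (h - 3)*(h + 2)*(h)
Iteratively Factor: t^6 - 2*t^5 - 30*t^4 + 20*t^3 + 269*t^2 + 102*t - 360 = (t + 2)*(t^5 - 4*t^4 - 22*t^3 + 64*t^2 + 141*t - 180) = (t - 5)*(t + 2)*(t^4 + t^3 - 17*t^2 - 21*t + 36) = (t - 5)*(t - 1)*(t + 2)*(t^3 + 2*t^2 - 15*t - 36) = (t - 5)*(t - 4)*(t - 1)*(t + 2)*(t^2 + 6*t + 9) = (t - 5)*(t - 4)*(t - 1)*(t + 2)*(t + 3)*(t + 3)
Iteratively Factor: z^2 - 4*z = (z - 4)*(z)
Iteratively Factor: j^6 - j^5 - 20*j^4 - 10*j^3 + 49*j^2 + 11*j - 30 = (j - 1)*(j^5 - 20*j^3 - 30*j^2 + 19*j + 30) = (j - 1)*(j + 3)*(j^4 - 3*j^3 - 11*j^2 + 3*j + 10) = (j - 1)*(j + 1)*(j + 3)*(j^3 - 4*j^2 - 7*j + 10) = (j - 5)*(j - 1)*(j + 1)*(j + 3)*(j^2 + j - 2) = (j - 5)*(j - 1)^2*(j + 1)*(j + 3)*(j + 2)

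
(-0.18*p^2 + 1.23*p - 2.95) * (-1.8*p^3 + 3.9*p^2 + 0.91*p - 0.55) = 0.324*p^5 - 2.916*p^4 + 9.9432*p^3 - 10.2867*p^2 - 3.361*p + 1.6225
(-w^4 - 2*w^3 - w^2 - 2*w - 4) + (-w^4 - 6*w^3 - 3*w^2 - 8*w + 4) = -2*w^4 - 8*w^3 - 4*w^2 - 10*w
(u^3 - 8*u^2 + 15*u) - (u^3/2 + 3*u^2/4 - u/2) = u^3/2 - 35*u^2/4 + 31*u/2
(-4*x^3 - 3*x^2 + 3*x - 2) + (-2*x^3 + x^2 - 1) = -6*x^3 - 2*x^2 + 3*x - 3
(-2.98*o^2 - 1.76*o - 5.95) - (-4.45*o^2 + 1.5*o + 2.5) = 1.47*o^2 - 3.26*o - 8.45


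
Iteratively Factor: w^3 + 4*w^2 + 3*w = (w)*(w^2 + 4*w + 3) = w*(w + 3)*(w + 1)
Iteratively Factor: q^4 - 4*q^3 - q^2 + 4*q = (q + 1)*(q^3 - 5*q^2 + 4*q) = q*(q + 1)*(q^2 - 5*q + 4) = q*(q - 4)*(q + 1)*(q - 1)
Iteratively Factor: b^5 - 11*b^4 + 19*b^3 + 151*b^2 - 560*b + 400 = (b - 5)*(b^4 - 6*b^3 - 11*b^2 + 96*b - 80) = (b - 5)*(b - 1)*(b^3 - 5*b^2 - 16*b + 80) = (b - 5)^2*(b - 1)*(b^2 - 16) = (b - 5)^2*(b - 1)*(b + 4)*(b - 4)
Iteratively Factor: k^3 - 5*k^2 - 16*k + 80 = (k - 4)*(k^2 - k - 20) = (k - 4)*(k + 4)*(k - 5)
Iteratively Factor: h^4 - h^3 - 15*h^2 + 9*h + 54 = (h + 3)*(h^3 - 4*h^2 - 3*h + 18) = (h - 3)*(h + 3)*(h^2 - h - 6) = (h - 3)^2*(h + 3)*(h + 2)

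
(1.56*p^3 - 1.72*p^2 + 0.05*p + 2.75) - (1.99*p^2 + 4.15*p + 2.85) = 1.56*p^3 - 3.71*p^2 - 4.1*p - 0.1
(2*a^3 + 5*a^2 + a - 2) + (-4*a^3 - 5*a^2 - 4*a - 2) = -2*a^3 - 3*a - 4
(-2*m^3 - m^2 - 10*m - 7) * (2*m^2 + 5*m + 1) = -4*m^5 - 12*m^4 - 27*m^3 - 65*m^2 - 45*m - 7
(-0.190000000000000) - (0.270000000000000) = -0.460000000000000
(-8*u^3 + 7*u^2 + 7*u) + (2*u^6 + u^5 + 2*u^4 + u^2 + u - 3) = 2*u^6 + u^5 + 2*u^4 - 8*u^3 + 8*u^2 + 8*u - 3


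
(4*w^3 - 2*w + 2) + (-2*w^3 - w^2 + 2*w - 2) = 2*w^3 - w^2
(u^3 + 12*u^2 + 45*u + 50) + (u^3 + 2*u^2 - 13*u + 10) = 2*u^3 + 14*u^2 + 32*u + 60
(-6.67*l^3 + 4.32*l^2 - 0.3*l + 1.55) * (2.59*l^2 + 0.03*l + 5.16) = -17.2753*l^5 + 10.9887*l^4 - 35.0646*l^3 + 26.2967*l^2 - 1.5015*l + 7.998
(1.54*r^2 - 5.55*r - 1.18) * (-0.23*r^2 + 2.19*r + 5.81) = -0.3542*r^4 + 4.6491*r^3 - 2.9357*r^2 - 34.8297*r - 6.8558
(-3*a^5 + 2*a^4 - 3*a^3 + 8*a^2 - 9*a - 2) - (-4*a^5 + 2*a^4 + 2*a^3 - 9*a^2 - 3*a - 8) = a^5 - 5*a^3 + 17*a^2 - 6*a + 6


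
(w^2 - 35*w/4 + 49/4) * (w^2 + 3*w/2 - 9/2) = w^4 - 29*w^3/4 - 43*w^2/8 + 231*w/4 - 441/8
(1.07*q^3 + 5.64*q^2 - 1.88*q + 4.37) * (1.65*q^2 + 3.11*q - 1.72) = 1.7655*q^5 + 12.6337*q^4 + 12.598*q^3 - 8.3371*q^2 + 16.8243*q - 7.5164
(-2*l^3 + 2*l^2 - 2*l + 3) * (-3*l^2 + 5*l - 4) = 6*l^5 - 16*l^4 + 24*l^3 - 27*l^2 + 23*l - 12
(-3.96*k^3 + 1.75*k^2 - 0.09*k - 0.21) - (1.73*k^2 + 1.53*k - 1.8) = -3.96*k^3 + 0.02*k^2 - 1.62*k + 1.59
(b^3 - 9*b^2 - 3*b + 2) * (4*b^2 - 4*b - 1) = 4*b^5 - 40*b^4 + 23*b^3 + 29*b^2 - 5*b - 2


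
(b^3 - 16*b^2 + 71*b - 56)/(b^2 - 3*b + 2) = (b^2 - 15*b + 56)/(b - 2)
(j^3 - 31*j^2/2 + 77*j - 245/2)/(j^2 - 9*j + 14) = (2*j^2 - 17*j + 35)/(2*(j - 2))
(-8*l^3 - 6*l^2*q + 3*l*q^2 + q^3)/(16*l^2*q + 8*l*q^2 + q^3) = (-2*l^2 - l*q + q^2)/(q*(4*l + q))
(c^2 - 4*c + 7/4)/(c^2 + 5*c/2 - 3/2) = (c - 7/2)/(c + 3)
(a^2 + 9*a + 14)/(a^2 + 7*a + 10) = (a + 7)/(a + 5)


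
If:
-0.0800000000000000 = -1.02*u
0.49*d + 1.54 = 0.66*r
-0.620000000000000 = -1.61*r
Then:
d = -2.62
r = 0.39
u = 0.08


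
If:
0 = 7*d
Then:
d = 0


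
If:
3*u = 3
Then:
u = 1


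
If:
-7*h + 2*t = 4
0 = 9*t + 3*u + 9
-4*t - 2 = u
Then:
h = -2/7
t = 1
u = -6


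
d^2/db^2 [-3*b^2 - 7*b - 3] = -6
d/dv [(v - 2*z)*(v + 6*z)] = 2*v + 4*z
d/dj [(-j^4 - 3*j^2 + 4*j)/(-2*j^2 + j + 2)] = (-j*(4*j - 1)*(j^3 + 3*j - 4) + 2*(-2*j^2 + j + 2)*(-2*j^3 - 3*j + 2))/(-2*j^2 + j + 2)^2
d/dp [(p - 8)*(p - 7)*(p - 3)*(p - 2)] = 4*p^3 - 60*p^2 + 274*p - 370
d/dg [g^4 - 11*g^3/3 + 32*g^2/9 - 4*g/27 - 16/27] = 4*g^3 - 11*g^2 + 64*g/9 - 4/27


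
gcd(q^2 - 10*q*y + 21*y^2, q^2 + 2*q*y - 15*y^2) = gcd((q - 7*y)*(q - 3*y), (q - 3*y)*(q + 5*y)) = -q + 3*y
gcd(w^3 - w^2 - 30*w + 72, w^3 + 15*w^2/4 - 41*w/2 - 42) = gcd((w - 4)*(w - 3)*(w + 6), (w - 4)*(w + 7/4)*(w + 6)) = w^2 + 2*w - 24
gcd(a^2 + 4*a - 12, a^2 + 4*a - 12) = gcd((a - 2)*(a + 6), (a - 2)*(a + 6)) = a^2 + 4*a - 12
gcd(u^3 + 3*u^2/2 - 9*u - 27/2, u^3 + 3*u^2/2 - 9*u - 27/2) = u^3 + 3*u^2/2 - 9*u - 27/2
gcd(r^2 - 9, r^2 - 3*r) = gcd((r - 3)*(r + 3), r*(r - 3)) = r - 3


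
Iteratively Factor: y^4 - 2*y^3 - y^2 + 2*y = (y - 2)*(y^3 - y) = y*(y - 2)*(y^2 - 1) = y*(y - 2)*(y - 1)*(y + 1)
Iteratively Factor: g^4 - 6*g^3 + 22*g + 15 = (g - 3)*(g^3 - 3*g^2 - 9*g - 5) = (g - 3)*(g + 1)*(g^2 - 4*g - 5) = (g - 5)*(g - 3)*(g + 1)*(g + 1)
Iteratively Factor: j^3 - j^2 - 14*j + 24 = (j - 2)*(j^2 + j - 12) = (j - 2)*(j + 4)*(j - 3)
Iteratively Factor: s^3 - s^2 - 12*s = (s + 3)*(s^2 - 4*s) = s*(s + 3)*(s - 4)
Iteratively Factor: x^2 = (x)*(x)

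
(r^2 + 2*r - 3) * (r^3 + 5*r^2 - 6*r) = r^5 + 7*r^4 + r^3 - 27*r^2 + 18*r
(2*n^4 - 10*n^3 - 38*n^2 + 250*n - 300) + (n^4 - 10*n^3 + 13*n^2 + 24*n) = 3*n^4 - 20*n^3 - 25*n^2 + 274*n - 300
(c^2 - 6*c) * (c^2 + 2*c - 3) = c^4 - 4*c^3 - 15*c^2 + 18*c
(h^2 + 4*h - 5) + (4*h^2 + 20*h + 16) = 5*h^2 + 24*h + 11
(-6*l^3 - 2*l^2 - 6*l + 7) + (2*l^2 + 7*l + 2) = -6*l^3 + l + 9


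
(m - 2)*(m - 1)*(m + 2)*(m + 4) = m^4 + 3*m^3 - 8*m^2 - 12*m + 16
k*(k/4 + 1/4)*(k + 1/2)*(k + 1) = k^4/4 + 5*k^3/8 + k^2/2 + k/8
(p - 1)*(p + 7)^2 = p^3 + 13*p^2 + 35*p - 49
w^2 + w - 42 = (w - 6)*(w + 7)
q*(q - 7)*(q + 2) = q^3 - 5*q^2 - 14*q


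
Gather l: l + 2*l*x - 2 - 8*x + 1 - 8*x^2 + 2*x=l*(2*x + 1) - 8*x^2 - 6*x - 1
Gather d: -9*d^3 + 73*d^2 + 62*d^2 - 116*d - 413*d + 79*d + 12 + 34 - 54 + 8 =-9*d^3 + 135*d^2 - 450*d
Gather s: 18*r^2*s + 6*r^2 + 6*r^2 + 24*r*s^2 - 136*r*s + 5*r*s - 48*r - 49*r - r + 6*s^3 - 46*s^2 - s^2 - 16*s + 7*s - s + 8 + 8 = 12*r^2 - 98*r + 6*s^3 + s^2*(24*r - 47) + s*(18*r^2 - 131*r - 10) + 16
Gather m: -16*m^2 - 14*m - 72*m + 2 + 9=-16*m^2 - 86*m + 11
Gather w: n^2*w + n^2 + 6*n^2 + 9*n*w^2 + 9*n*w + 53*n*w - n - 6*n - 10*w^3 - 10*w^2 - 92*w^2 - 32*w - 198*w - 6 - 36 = 7*n^2 - 7*n - 10*w^3 + w^2*(9*n - 102) + w*(n^2 + 62*n - 230) - 42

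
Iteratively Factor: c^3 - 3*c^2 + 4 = (c - 2)*(c^2 - c - 2) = (c - 2)*(c + 1)*(c - 2)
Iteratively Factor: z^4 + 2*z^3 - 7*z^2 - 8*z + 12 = (z + 3)*(z^3 - z^2 - 4*z + 4) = (z + 2)*(z + 3)*(z^2 - 3*z + 2) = (z - 2)*(z + 2)*(z + 3)*(z - 1)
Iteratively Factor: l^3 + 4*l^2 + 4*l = (l + 2)*(l^2 + 2*l) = l*(l + 2)*(l + 2)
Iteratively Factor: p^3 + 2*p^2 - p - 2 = (p - 1)*(p^2 + 3*p + 2) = (p - 1)*(p + 1)*(p + 2)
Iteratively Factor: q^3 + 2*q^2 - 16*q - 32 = (q - 4)*(q^2 + 6*q + 8) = (q - 4)*(q + 2)*(q + 4)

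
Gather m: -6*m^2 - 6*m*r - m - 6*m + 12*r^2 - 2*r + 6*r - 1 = -6*m^2 + m*(-6*r - 7) + 12*r^2 + 4*r - 1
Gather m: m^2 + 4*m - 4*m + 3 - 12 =m^2 - 9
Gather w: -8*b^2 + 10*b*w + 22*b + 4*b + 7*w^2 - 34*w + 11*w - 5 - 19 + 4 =-8*b^2 + 26*b + 7*w^2 + w*(10*b - 23) - 20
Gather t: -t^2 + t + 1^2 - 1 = -t^2 + t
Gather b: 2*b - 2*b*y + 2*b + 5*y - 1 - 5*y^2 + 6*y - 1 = b*(4 - 2*y) - 5*y^2 + 11*y - 2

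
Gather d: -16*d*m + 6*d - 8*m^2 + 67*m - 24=d*(6 - 16*m) - 8*m^2 + 67*m - 24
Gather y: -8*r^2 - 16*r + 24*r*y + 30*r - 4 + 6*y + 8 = -8*r^2 + 14*r + y*(24*r + 6) + 4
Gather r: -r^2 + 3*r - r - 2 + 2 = -r^2 + 2*r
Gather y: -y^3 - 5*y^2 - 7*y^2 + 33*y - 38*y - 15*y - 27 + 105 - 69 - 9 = -y^3 - 12*y^2 - 20*y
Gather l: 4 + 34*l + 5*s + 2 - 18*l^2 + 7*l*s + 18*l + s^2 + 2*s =-18*l^2 + l*(7*s + 52) + s^2 + 7*s + 6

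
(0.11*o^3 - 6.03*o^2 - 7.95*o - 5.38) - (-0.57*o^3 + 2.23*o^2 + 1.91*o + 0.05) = 0.68*o^3 - 8.26*o^2 - 9.86*o - 5.43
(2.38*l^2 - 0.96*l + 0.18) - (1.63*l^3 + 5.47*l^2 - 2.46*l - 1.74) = -1.63*l^3 - 3.09*l^2 + 1.5*l + 1.92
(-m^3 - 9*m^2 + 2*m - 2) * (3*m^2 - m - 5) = -3*m^5 - 26*m^4 + 20*m^3 + 37*m^2 - 8*m + 10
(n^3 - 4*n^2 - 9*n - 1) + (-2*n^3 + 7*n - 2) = -n^3 - 4*n^2 - 2*n - 3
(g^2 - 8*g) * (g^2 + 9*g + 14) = g^4 + g^3 - 58*g^2 - 112*g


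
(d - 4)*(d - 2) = d^2 - 6*d + 8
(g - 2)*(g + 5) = g^2 + 3*g - 10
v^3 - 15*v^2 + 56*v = v*(v - 8)*(v - 7)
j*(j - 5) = j^2 - 5*j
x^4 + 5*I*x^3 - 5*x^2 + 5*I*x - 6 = (x - I)*(x + I)*(x + 2*I)*(x + 3*I)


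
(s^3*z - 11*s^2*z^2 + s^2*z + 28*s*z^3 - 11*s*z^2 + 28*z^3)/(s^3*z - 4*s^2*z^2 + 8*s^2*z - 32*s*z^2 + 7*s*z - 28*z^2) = (s - 7*z)/(s + 7)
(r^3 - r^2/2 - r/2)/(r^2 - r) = r + 1/2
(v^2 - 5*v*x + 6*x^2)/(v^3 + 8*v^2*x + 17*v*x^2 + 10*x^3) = (v^2 - 5*v*x + 6*x^2)/(v^3 + 8*v^2*x + 17*v*x^2 + 10*x^3)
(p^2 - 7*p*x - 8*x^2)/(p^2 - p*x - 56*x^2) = (p + x)/(p + 7*x)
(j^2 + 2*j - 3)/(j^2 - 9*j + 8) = (j + 3)/(j - 8)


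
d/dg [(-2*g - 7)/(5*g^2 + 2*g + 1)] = 2*(5*g^2 + 35*g + 6)/(25*g^4 + 20*g^3 + 14*g^2 + 4*g + 1)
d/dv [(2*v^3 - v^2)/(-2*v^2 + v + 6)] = v*(-4*v^3 + 4*v^2 + 35*v - 12)/(4*v^4 - 4*v^3 - 23*v^2 + 12*v + 36)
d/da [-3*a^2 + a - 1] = 1 - 6*a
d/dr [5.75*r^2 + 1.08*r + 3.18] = 11.5*r + 1.08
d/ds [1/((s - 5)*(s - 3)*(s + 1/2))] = 4*(-3*s^2 + 15*s - 11)/(4*s^6 - 60*s^5 + 313*s^4 - 600*s^3 + 34*s^2 + 660*s + 225)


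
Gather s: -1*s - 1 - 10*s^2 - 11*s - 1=-10*s^2 - 12*s - 2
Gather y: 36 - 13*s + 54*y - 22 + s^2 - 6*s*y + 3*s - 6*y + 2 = s^2 - 10*s + y*(48 - 6*s) + 16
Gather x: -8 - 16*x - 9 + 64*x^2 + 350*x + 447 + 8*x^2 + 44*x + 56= 72*x^2 + 378*x + 486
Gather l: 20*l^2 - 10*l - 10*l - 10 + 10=20*l^2 - 20*l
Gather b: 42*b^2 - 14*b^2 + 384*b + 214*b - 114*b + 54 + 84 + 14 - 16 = 28*b^2 + 484*b + 136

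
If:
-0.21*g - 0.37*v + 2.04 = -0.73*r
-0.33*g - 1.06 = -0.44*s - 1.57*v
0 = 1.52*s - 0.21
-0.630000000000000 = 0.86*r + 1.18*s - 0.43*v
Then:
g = 6.46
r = 0.08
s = 0.14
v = 1.99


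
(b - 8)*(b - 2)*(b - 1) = b^3 - 11*b^2 + 26*b - 16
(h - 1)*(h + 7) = h^2 + 6*h - 7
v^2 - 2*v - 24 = (v - 6)*(v + 4)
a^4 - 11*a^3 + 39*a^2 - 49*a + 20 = (a - 5)*(a - 4)*(a - 1)^2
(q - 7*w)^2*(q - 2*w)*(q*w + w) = q^4*w - 16*q^3*w^2 + q^3*w + 77*q^2*w^3 - 16*q^2*w^2 - 98*q*w^4 + 77*q*w^3 - 98*w^4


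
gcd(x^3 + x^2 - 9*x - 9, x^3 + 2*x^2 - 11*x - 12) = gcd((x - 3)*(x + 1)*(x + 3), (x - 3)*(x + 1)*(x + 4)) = x^2 - 2*x - 3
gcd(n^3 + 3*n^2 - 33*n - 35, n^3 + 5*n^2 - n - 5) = n + 1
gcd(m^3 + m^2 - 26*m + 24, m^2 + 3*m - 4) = m - 1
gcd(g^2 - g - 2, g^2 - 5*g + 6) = g - 2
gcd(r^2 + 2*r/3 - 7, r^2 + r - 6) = r + 3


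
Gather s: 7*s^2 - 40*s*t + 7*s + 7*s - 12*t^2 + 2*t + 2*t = 7*s^2 + s*(14 - 40*t) - 12*t^2 + 4*t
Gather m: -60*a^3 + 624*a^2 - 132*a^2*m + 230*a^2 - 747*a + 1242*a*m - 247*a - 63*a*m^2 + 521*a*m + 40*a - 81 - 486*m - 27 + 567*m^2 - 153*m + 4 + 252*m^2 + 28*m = -60*a^3 + 854*a^2 - 954*a + m^2*(819 - 63*a) + m*(-132*a^2 + 1763*a - 611) - 104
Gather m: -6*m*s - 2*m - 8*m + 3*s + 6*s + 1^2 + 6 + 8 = m*(-6*s - 10) + 9*s + 15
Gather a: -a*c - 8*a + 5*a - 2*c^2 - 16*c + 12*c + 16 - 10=a*(-c - 3) - 2*c^2 - 4*c + 6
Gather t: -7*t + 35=35 - 7*t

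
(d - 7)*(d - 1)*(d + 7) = d^3 - d^2 - 49*d + 49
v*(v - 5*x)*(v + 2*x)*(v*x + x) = v^4*x - 3*v^3*x^2 + v^3*x - 10*v^2*x^3 - 3*v^2*x^2 - 10*v*x^3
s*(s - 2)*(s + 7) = s^3 + 5*s^2 - 14*s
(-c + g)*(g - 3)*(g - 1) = -c*g^2 + 4*c*g - 3*c + g^3 - 4*g^2 + 3*g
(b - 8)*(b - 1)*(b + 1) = b^3 - 8*b^2 - b + 8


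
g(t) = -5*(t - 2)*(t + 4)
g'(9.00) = -100.00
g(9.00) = -455.00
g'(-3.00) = 20.00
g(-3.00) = 25.00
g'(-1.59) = 5.90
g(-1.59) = 43.26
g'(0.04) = -10.40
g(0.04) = 39.59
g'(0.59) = -15.90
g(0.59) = 32.36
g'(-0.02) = -9.80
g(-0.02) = 40.20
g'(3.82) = -48.20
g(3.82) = -71.16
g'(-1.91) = 9.10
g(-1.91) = 40.86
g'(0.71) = -17.10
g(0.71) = 30.38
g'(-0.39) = -6.10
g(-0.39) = 43.14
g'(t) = -10*t - 10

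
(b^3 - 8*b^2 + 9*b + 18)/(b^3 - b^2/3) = 3*(b^3 - 8*b^2 + 9*b + 18)/(b^2*(3*b - 1))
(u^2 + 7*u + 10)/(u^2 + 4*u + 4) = (u + 5)/(u + 2)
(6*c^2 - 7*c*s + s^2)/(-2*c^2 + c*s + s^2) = (-6*c + s)/(2*c + s)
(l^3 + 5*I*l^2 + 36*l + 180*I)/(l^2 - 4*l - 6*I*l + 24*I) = (l^2 + 11*I*l - 30)/(l - 4)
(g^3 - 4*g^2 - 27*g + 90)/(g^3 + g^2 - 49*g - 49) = (g^3 - 4*g^2 - 27*g + 90)/(g^3 + g^2 - 49*g - 49)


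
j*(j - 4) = j^2 - 4*j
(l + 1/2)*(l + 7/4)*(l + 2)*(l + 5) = l^4 + 37*l^3/4 + 213*l^2/8 + 229*l/8 + 35/4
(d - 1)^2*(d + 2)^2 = d^4 + 2*d^3 - 3*d^2 - 4*d + 4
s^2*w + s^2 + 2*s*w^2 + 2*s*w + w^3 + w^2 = (s + w)^2*(w + 1)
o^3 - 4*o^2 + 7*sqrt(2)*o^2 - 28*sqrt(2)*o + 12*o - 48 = (o - 4)*(o + sqrt(2))*(o + 6*sqrt(2))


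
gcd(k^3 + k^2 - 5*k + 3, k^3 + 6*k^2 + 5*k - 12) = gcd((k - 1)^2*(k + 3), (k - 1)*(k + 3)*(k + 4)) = k^2 + 2*k - 3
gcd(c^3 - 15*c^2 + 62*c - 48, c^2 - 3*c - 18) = c - 6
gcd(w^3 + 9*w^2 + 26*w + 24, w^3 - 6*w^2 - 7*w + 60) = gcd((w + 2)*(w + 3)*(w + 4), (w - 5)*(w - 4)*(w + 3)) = w + 3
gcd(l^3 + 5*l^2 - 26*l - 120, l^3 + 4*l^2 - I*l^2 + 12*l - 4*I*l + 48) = l + 4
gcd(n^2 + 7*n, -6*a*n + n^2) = n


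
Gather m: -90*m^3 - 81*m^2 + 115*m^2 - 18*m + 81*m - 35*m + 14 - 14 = -90*m^3 + 34*m^2 + 28*m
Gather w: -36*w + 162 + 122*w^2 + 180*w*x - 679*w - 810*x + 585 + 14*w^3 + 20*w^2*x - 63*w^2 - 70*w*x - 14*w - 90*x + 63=14*w^3 + w^2*(20*x + 59) + w*(110*x - 729) - 900*x + 810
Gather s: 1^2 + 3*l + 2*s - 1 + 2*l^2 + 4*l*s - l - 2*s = 2*l^2 + 4*l*s + 2*l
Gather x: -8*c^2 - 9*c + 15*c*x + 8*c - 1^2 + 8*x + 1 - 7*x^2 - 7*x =-8*c^2 - c - 7*x^2 + x*(15*c + 1)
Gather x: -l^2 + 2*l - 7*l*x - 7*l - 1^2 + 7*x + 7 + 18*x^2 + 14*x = -l^2 - 5*l + 18*x^2 + x*(21 - 7*l) + 6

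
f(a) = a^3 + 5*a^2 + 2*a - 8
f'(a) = 3*a^2 + 10*a + 2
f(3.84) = 130.03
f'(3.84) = 84.64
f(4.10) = 153.17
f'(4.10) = 93.43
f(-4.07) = -0.73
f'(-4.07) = 10.99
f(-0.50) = -7.88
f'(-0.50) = -2.25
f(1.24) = 4.07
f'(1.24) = 19.01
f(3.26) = 86.30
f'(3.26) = 66.48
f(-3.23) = 4.01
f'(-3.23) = 1.00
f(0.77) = -3.04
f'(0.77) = 11.48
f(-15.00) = -2288.00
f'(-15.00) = 527.00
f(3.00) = 70.00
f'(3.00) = 59.00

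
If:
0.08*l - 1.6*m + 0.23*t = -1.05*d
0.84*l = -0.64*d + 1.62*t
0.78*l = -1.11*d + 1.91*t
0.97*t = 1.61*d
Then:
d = 0.00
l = 0.00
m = 0.00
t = 0.00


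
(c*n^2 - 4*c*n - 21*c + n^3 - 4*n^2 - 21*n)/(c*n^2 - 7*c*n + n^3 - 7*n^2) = (n + 3)/n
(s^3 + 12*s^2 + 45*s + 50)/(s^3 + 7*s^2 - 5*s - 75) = (s + 2)/(s - 3)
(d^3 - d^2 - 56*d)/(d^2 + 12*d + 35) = d*(d - 8)/(d + 5)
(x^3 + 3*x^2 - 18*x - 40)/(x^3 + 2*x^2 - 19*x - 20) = (x + 2)/(x + 1)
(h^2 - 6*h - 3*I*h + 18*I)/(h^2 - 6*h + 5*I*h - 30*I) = (h - 3*I)/(h + 5*I)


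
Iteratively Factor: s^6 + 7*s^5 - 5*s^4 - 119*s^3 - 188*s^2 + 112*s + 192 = (s + 4)*(s^5 + 3*s^4 - 17*s^3 - 51*s^2 + 16*s + 48) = (s + 1)*(s + 4)*(s^4 + 2*s^3 - 19*s^2 - 32*s + 48) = (s + 1)*(s + 3)*(s + 4)*(s^3 - s^2 - 16*s + 16) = (s + 1)*(s + 3)*(s + 4)^2*(s^2 - 5*s + 4) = (s - 4)*(s + 1)*(s + 3)*(s + 4)^2*(s - 1)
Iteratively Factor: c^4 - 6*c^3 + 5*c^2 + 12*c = (c + 1)*(c^3 - 7*c^2 + 12*c) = (c - 3)*(c + 1)*(c^2 - 4*c) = c*(c - 3)*(c + 1)*(c - 4)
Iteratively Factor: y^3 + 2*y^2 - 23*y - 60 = (y - 5)*(y^2 + 7*y + 12) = (y - 5)*(y + 4)*(y + 3)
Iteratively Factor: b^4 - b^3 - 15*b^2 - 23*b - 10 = (b - 5)*(b^3 + 4*b^2 + 5*b + 2) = (b - 5)*(b + 1)*(b^2 + 3*b + 2) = (b - 5)*(b + 1)^2*(b + 2)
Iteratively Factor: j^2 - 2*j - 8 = (j + 2)*(j - 4)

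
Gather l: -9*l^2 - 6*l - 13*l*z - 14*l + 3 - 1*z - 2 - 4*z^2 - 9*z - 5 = -9*l^2 + l*(-13*z - 20) - 4*z^2 - 10*z - 4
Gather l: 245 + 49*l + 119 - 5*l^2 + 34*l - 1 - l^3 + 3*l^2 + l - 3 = -l^3 - 2*l^2 + 84*l + 360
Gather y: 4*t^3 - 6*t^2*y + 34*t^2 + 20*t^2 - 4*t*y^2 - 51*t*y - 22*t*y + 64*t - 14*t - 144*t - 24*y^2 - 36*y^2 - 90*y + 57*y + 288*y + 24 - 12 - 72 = 4*t^3 + 54*t^2 - 94*t + y^2*(-4*t - 60) + y*(-6*t^2 - 73*t + 255) - 60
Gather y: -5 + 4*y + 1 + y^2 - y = y^2 + 3*y - 4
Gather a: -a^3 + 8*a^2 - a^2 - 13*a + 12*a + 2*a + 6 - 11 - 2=-a^3 + 7*a^2 + a - 7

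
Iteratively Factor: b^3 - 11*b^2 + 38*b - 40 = (b - 4)*(b^2 - 7*b + 10) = (b - 4)*(b - 2)*(b - 5)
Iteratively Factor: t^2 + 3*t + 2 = (t + 1)*(t + 2)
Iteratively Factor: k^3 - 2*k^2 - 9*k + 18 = (k - 2)*(k^2 - 9) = (k - 2)*(k + 3)*(k - 3)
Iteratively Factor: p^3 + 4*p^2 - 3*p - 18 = (p - 2)*(p^2 + 6*p + 9) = (p - 2)*(p + 3)*(p + 3)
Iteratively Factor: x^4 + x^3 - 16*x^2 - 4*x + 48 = (x + 4)*(x^3 - 3*x^2 - 4*x + 12) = (x - 3)*(x + 4)*(x^2 - 4) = (x - 3)*(x + 2)*(x + 4)*(x - 2)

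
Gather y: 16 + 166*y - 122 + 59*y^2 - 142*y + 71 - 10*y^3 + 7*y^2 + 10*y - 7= -10*y^3 + 66*y^2 + 34*y - 42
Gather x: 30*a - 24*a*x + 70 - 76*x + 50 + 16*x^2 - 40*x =30*a + 16*x^2 + x*(-24*a - 116) + 120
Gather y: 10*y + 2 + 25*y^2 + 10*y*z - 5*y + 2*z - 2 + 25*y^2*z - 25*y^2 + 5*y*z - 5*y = 25*y^2*z + 15*y*z + 2*z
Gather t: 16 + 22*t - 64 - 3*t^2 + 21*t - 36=-3*t^2 + 43*t - 84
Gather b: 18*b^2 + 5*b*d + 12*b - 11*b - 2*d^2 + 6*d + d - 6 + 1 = 18*b^2 + b*(5*d + 1) - 2*d^2 + 7*d - 5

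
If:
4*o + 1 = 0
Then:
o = -1/4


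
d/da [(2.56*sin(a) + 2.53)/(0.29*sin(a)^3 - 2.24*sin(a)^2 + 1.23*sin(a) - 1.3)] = (-1.4848*sin(a)^3 + 3.5333*sin(a)^2 + 11.3344*sin(a) - 6.4399)*cos(a)/(0.0841*sin(a)^6 - 1.2992*sin(a)^5 + 5.731*sin(a)^4 - 6.2644*sin(a)^3 + 7.3369*sin(a)^2 - 3.198*sin(a) + 1.69)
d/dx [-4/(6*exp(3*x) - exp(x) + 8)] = (72*exp(2*x) - 4)*exp(x)/(6*exp(3*x) - exp(x) + 8)^2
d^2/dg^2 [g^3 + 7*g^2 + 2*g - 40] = 6*g + 14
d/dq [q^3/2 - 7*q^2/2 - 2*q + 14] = 3*q^2/2 - 7*q - 2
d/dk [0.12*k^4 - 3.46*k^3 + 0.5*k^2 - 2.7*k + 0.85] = 0.48*k^3 - 10.38*k^2 + 1.0*k - 2.7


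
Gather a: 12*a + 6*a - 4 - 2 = 18*a - 6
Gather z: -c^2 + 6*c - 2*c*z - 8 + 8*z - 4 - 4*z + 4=-c^2 + 6*c + z*(4 - 2*c) - 8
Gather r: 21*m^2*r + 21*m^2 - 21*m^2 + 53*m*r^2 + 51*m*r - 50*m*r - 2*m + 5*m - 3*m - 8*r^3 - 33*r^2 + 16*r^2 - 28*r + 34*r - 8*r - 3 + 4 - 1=-8*r^3 + r^2*(53*m - 17) + r*(21*m^2 + m - 2)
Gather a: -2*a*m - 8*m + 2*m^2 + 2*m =-2*a*m + 2*m^2 - 6*m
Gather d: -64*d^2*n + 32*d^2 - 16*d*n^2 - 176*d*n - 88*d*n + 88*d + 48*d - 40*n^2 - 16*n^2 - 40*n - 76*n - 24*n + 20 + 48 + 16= d^2*(32 - 64*n) + d*(-16*n^2 - 264*n + 136) - 56*n^2 - 140*n + 84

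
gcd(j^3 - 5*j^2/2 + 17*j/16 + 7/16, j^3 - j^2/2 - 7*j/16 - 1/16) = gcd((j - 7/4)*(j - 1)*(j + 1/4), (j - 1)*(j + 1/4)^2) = j^2 - 3*j/4 - 1/4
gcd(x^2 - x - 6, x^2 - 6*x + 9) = x - 3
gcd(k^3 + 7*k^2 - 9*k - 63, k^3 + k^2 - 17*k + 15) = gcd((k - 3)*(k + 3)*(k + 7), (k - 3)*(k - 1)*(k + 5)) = k - 3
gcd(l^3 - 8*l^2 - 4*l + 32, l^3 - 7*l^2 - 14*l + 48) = l^2 - 10*l + 16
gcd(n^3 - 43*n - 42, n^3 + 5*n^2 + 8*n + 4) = n + 1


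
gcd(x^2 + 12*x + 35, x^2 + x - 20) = x + 5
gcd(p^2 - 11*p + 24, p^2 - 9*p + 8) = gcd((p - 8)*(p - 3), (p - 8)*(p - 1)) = p - 8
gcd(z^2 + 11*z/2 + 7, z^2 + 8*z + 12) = z + 2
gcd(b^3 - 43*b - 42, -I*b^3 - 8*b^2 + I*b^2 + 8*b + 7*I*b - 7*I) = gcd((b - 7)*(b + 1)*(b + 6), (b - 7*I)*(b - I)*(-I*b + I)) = 1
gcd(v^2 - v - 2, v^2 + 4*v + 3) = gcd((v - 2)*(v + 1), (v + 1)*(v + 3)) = v + 1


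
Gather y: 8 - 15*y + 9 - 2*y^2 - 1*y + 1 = -2*y^2 - 16*y + 18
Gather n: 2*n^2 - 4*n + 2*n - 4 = 2*n^2 - 2*n - 4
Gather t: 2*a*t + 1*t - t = 2*a*t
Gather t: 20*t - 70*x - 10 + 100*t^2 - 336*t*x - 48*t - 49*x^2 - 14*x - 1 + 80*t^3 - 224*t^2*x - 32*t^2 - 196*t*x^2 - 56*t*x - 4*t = 80*t^3 + t^2*(68 - 224*x) + t*(-196*x^2 - 392*x - 32) - 49*x^2 - 84*x - 11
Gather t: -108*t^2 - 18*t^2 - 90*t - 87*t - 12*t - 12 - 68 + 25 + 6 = -126*t^2 - 189*t - 49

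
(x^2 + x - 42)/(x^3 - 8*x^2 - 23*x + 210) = (x + 7)/(x^2 - 2*x - 35)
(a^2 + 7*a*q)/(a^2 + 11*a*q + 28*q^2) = a/(a + 4*q)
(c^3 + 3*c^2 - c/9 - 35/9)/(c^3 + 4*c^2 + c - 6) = (c^2 + 4*c + 35/9)/(c^2 + 5*c + 6)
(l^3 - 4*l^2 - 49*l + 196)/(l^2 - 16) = (l^2 - 49)/(l + 4)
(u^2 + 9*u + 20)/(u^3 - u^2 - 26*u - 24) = (u + 5)/(u^2 - 5*u - 6)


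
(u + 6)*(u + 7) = u^2 + 13*u + 42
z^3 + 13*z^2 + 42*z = z*(z + 6)*(z + 7)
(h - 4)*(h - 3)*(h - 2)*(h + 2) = h^4 - 7*h^3 + 8*h^2 + 28*h - 48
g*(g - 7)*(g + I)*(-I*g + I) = -I*g^4 + g^3 + 8*I*g^3 - 8*g^2 - 7*I*g^2 + 7*g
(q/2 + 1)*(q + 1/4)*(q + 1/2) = q^3/2 + 11*q^2/8 + 13*q/16 + 1/8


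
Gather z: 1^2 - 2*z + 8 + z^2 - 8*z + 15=z^2 - 10*z + 24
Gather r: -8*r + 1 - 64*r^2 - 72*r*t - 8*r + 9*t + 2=-64*r^2 + r*(-72*t - 16) + 9*t + 3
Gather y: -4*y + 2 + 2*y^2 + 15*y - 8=2*y^2 + 11*y - 6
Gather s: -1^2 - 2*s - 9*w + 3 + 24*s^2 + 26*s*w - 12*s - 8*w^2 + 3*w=24*s^2 + s*(26*w - 14) - 8*w^2 - 6*w + 2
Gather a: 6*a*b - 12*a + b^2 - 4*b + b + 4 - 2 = a*(6*b - 12) + b^2 - 3*b + 2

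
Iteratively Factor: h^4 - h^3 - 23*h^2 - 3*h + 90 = (h + 3)*(h^3 - 4*h^2 - 11*h + 30) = (h - 2)*(h + 3)*(h^2 - 2*h - 15) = (h - 2)*(h + 3)^2*(h - 5)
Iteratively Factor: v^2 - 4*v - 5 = (v - 5)*(v + 1)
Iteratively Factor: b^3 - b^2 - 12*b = (b - 4)*(b^2 + 3*b) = b*(b - 4)*(b + 3)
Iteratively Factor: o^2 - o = (o - 1)*(o)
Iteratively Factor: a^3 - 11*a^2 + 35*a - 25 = (a - 5)*(a^2 - 6*a + 5) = (a - 5)^2*(a - 1)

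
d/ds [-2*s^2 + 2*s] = 2 - 4*s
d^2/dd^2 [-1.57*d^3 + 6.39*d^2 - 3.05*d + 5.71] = 12.78 - 9.42*d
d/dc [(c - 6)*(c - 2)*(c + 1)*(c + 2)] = 4*c^3 - 15*c^2 - 20*c + 20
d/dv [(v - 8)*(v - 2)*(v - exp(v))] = (1 - exp(v))*(v - 8)*(v - 2) + (v - 8)*(v - exp(v)) + (v - 2)*(v - exp(v))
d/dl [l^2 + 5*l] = 2*l + 5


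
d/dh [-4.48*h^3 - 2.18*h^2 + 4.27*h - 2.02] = -13.44*h^2 - 4.36*h + 4.27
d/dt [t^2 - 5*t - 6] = 2*t - 5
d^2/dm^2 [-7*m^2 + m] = -14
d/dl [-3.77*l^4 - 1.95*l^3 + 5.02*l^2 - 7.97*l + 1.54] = -15.08*l^3 - 5.85*l^2 + 10.04*l - 7.97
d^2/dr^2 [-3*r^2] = -6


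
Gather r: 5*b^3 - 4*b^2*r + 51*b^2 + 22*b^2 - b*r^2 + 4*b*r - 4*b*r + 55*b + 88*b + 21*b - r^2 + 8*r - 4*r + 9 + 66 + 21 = 5*b^3 + 73*b^2 + 164*b + r^2*(-b - 1) + r*(4 - 4*b^2) + 96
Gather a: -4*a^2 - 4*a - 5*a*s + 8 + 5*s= -4*a^2 + a*(-5*s - 4) + 5*s + 8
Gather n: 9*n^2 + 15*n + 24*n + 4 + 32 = 9*n^2 + 39*n + 36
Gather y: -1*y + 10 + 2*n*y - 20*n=-20*n + y*(2*n - 1) + 10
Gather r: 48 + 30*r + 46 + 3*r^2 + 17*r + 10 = 3*r^2 + 47*r + 104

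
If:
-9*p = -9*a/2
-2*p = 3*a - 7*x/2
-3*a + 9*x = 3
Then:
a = 7/17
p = 7/34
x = 8/17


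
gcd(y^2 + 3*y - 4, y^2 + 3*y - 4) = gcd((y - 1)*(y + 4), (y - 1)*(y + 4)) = y^2 + 3*y - 4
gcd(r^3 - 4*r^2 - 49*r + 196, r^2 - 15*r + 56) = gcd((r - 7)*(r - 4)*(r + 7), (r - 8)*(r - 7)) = r - 7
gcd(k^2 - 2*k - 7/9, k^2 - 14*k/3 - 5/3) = k + 1/3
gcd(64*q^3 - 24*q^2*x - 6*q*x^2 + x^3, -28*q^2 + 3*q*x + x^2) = 1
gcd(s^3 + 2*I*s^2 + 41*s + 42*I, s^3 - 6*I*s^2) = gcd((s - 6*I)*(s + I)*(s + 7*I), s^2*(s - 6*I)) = s - 6*I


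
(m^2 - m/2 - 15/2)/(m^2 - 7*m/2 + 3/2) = (2*m + 5)/(2*m - 1)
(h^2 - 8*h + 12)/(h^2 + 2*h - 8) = (h - 6)/(h + 4)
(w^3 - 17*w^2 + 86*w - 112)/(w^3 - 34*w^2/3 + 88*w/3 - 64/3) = 3*(w - 7)/(3*w - 4)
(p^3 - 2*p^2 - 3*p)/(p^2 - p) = (p^2 - 2*p - 3)/(p - 1)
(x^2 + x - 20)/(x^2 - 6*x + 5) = (x^2 + x - 20)/(x^2 - 6*x + 5)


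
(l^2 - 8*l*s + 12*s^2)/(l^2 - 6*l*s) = (l - 2*s)/l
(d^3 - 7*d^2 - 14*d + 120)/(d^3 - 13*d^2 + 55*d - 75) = (d^2 - 2*d - 24)/(d^2 - 8*d + 15)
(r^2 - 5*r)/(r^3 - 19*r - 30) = r/(r^2 + 5*r + 6)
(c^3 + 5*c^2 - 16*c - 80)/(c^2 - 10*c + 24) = (c^2 + 9*c + 20)/(c - 6)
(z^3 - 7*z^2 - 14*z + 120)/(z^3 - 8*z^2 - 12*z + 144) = (z - 5)/(z - 6)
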